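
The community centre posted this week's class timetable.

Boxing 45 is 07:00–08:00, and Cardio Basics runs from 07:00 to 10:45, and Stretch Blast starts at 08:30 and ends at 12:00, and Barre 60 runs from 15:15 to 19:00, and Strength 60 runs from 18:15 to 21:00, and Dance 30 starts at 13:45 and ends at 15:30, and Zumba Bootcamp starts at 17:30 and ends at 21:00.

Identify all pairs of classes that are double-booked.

Barre 60 & Dance 30, Barre 60 & Strength 60, Barre 60 & Zumba Bootcamp, Boxing 45 & Cardio Basics, Cardio Basics & Stretch Blast, Strength 60 & Zumba Bootcamp

Sorted by start: Boxing 45, Cardio Basics, Stretch Blast, Dance 30, Barre 60, Zumba Bootcamp, Strength 60.
Cardio Basics starts before Boxing 45 ends → Boxing 45 and Cardio Basics overlap.
Stretch Blast starts after Boxing 45 ends; Boxing 45 is clear from here.
Stretch Blast starts before Cardio Basics ends → Cardio Basics and Stretch Blast overlap.
Dance 30 starts after Cardio Basics ends; Cardio Basics is clear from here.
Dance 30 starts after Stretch Blast ends; Stretch Blast is clear from here.
Barre 60 starts before Dance 30 ends → Dance 30 and Barre 60 overlap.
Zumba Bootcamp starts after Dance 30 ends; Dance 30 is clear from here.
Zumba Bootcamp starts before Barre 60 ends → Barre 60 and Zumba Bootcamp overlap.
Strength 60 starts before Barre 60 ends → Barre 60 and Strength 60 overlap.
Strength 60 starts before Zumba Bootcamp ends → Zumba Bootcamp and Strength 60 overlap.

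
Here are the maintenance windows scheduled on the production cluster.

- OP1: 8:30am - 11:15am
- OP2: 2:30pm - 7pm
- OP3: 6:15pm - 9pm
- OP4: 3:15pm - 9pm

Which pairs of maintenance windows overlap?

OP2 & OP3, OP2 & OP4, OP3 & OP4

Check each pair: they overlap iff neither finishes before the other starts.
Sorted by start: OP1, OP2, OP4, OP3.
OP2 starts after OP1 ends, so OP1 has no further overlaps.
OP4 starts before OP2 ends → OP2 and OP4 overlap.
OP3 starts before OP2 ends → OP2 and OP3 overlap.
OP3 starts before OP4 ends → OP4 and OP3 overlap.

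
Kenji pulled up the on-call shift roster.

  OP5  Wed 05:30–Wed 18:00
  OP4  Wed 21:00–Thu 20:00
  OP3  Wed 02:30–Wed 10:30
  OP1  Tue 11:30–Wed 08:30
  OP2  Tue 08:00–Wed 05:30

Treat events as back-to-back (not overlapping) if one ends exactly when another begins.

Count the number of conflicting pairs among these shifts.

Check each pair: they overlap iff neither finishes before the other starts.
Sorted by start: OP2, OP1, OP3, OP5, OP4.
OP1 starts before OP2 ends → OP2 and OP1 overlap.
OP3 starts before OP2 ends → OP2 and OP3 overlap.
OP5 starts exactly when OP2 ends (back-to-back, no overlap), so nothing later overlaps OP2 either.
OP3 starts before OP1 ends → OP1 and OP3 overlap.
OP5 starts before OP1 ends → OP1 and OP5 overlap.
OP4 starts after OP1 ends.
OP5 starts before OP3 ends → OP3 and OP5 overlap.
OP4 starts after OP3 ends.
OP4 starts after OP5 ends.
Overlapping pairs: OP1 & OP2, OP1 & OP3, OP1 & OP5, OP2 & OP3, OP3 & OP5 — 5 in total.

5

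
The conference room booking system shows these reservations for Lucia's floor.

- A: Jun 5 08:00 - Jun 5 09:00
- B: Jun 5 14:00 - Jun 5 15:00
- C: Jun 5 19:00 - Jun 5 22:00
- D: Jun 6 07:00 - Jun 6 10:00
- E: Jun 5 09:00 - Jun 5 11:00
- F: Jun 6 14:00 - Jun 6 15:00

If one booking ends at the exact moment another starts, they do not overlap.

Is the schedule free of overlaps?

Check each pair: they overlap iff neither finishes before the other starts.
Sorted by start: A, E, B, C, D, F.
E starts exactly when A ends (back-to-back, no overlap); A is clear from here.
B starts after E ends; E is clear from here.
C starts after B ends; B is clear from here.
D starts after C ends; C is clear from here.
F starts after D ends.
Every pair is clear; the schedule has no overlaps.

Yes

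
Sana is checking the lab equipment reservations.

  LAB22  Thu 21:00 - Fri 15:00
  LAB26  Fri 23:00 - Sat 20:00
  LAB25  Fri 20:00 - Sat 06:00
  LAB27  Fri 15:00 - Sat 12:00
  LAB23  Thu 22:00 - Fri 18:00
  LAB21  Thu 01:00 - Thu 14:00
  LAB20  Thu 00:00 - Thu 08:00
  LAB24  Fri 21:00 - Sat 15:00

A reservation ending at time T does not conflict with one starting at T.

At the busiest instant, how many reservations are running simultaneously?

Walk through starts and ends in time order (an end at T is processed before a start at T):
Thu 00:00 start LAB20 → 1
Thu 01:00 start LAB21 → 2
Thu 08:00 end LAB20 → 1
Thu 14:00 end LAB21 → 0
Thu 21:00 start LAB22 → 1
Thu 22:00 start LAB23 → 2
Fri 15:00 end LAB22 → 1
Fri 15:00 start LAB27 → 2
Fri 18:00 end LAB23 → 1
Fri 20:00 start LAB25 → 2
Fri 21:00 start LAB24 → 3
Fri 23:00 start LAB26 → 4
Sat 06:00 end LAB25 → 3
Sat 12:00 end LAB27 → 2
Sat 15:00 end LAB24 → 1
Sat 20:00 end LAB26 → 0
Peak is 4, at Fri 23:00 (LAB24, LAB25, LAB26, LAB27).

4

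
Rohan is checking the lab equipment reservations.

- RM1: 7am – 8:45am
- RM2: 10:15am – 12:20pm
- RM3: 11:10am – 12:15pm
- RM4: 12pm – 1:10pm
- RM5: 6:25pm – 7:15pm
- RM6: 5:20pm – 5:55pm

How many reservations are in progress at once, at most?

Sort all start/end points and keep a running count:
7am start RM1 → 1
8:45am end RM1 → 0
10:15am start RM2 → 1
11:10am start RM3 → 2
12pm start RM4 → 3
12:15pm end RM3 → 2
12:20pm end RM2 → 1
1:10pm end RM4 → 0
5:20pm start RM6 → 1
5:55pm end RM6 → 0
6:25pm start RM5 → 1
7:15pm end RM5 → 0
Peak is 3, at 12pm (RM2, RM3, RM4).

3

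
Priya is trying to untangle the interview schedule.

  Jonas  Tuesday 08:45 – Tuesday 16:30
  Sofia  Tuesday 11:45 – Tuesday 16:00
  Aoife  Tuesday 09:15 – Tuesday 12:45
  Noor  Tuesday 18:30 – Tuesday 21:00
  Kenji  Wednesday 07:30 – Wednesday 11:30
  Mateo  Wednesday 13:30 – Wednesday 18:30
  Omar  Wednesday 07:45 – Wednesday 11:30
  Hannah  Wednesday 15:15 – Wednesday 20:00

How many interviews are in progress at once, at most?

3

Sort all start/end points and keep a running count:
Tuesday 08:45 start Jonas → 1
Tuesday 09:15 start Aoife → 2
Tuesday 11:45 start Sofia → 3
Tuesday 12:45 end Aoife → 2
Tuesday 16:00 end Sofia → 1
Tuesday 16:30 end Jonas → 0
Tuesday 18:30 start Noor → 1
Tuesday 21:00 end Noor → 0
Wednesday 07:30 start Kenji → 1
Wednesday 07:45 start Omar → 2
Wednesday 11:30 end Kenji → 1
Wednesday 11:30 end Omar → 0
Wednesday 13:30 start Mateo → 1
Wednesday 15:15 start Hannah → 2
Wednesday 18:30 end Mateo → 1
Wednesday 20:00 end Hannah → 0
Peak is 3, at Tuesday 11:45 (Aoife, Jonas, Sofia).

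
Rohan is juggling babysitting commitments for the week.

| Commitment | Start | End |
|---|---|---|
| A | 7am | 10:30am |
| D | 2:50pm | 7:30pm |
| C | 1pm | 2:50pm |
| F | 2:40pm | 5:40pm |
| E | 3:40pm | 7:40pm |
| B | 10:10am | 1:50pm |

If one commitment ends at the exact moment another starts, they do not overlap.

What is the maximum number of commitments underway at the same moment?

3

Sweep the timeline, counting +1 at each start and −1 at each end (ends before starts at a tie):
7am start A → 1
10:10am start B → 2
10:30am end A → 1
1pm start C → 2
1:50pm end B → 1
2:40pm start F → 2
2:50pm end C → 1
2:50pm start D → 2
3:40pm start E → 3
5:40pm end F → 2
7:30pm end D → 1
7:40pm end E → 0
Peak is 3, at 3:40pm (D, E, F).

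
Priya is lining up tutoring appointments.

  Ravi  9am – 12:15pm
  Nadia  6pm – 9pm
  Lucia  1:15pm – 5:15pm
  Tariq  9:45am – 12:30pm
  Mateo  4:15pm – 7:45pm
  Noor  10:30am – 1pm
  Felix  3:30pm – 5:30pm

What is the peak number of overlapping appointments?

3

Sort all start/end points and keep a running count:
9am start Ravi → 1
9:45am start Tariq → 2
10:30am start Noor → 3
12:15pm end Ravi → 2
12:30pm end Tariq → 1
1pm end Noor → 0
1:15pm start Lucia → 1
3:30pm start Felix → 2
4:15pm start Mateo → 3
5:15pm end Lucia → 2
5:30pm end Felix → 1
6pm start Nadia → 2
7:45pm end Mateo → 1
9pm end Nadia → 0
Peak is 3, at 10:30am (Noor, Ravi, Tariq).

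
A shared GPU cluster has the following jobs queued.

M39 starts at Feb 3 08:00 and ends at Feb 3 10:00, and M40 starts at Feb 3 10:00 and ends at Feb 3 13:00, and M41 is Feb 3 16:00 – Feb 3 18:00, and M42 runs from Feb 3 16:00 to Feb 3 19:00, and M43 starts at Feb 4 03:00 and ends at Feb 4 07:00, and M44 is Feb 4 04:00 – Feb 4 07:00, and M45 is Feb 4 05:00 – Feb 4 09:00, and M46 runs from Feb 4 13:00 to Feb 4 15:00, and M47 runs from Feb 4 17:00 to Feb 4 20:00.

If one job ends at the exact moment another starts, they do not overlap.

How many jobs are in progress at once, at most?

Sort all start/end points and keep a running count:
Feb 3 08:00 start M39 → 1
Feb 3 10:00 end M39 → 0
Feb 3 10:00 start M40 → 1
Feb 3 13:00 end M40 → 0
Feb 3 16:00 start M41 → 1
Feb 3 16:00 start M42 → 2
Feb 3 18:00 end M41 → 1
Feb 3 19:00 end M42 → 0
Feb 4 03:00 start M43 → 1
Feb 4 04:00 start M44 → 2
Feb 4 05:00 start M45 → 3
Feb 4 07:00 end M43 → 2
Feb 4 07:00 end M44 → 1
Feb 4 09:00 end M45 → 0
Feb 4 13:00 start M46 → 1
Feb 4 15:00 end M46 → 0
Feb 4 17:00 start M47 → 1
Feb 4 20:00 end M47 → 0
Peak is 3, at Feb 4 05:00 (M43, M44, M45).

3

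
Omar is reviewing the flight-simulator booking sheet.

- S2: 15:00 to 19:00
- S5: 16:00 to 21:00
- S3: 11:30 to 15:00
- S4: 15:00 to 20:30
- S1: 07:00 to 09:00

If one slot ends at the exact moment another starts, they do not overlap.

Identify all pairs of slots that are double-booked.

S2 & S4, S2 & S5, S4 & S5

Sorted by start: S1, S3, S2, S4, S5.
S3 starts after S1 ends — done with S1.
S2 starts exactly when S3 ends (back-to-back, no overlap) — done with S3.
S4 starts before S2 ends → S2 and S4 overlap.
S5 starts before S2 ends → S2 and S5 overlap.
S5 starts before S4 ends → S4 and S5 overlap.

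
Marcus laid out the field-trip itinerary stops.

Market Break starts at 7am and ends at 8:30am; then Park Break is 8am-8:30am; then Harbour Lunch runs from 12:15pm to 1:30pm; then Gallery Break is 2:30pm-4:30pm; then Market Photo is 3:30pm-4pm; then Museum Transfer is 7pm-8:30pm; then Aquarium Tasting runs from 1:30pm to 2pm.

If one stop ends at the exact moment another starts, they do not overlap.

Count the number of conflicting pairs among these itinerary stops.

2

Two intervals overlap when each starts before the other ends.
Sorted by start: Market Break, Park Break, Harbour Lunch, Aquarium Tasting, Gallery Break, Market Photo, Museum Transfer.
Park Break starts before Market Break ends → Market Break and Park Break overlap.
Harbour Lunch starts after Market Break ends; Market Break is clear from here.
Harbour Lunch starts after Park Break ends; Park Break is clear from here.
Aquarium Tasting starts exactly when Harbour Lunch ends (back-to-back, no overlap); Harbour Lunch is clear from here.
Gallery Break starts after Aquarium Tasting ends; Aquarium Tasting is clear from here.
Market Photo starts before Gallery Break ends → Gallery Break and Market Photo overlap.
Museum Transfer starts after Gallery Break ends.
Museum Transfer starts after Market Photo ends.
Overlapping pairs: Gallery Break & Market Photo, Market Break & Park Break — 2 in total.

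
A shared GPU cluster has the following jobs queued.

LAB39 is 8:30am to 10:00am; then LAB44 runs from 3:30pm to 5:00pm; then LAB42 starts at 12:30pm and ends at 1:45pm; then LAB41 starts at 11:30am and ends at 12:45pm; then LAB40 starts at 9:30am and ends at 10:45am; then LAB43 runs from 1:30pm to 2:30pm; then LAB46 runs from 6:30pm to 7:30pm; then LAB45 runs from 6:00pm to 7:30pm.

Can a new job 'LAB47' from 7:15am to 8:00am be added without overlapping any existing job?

Yes — the slot is free

LAB39: starts 8:30am at or after LAB47 ends 8:00am → clear.
LAB40: starts 9:30am at or after LAB47 ends 8:00am → clear.
LAB41: starts 11:30am at or after LAB47 ends 8:00am → clear.
LAB42: starts 12:30pm at or after LAB47 ends 8:00am → clear.
LAB43: starts 1:30pm at or after LAB47 ends 8:00am → clear.
LAB44: starts 3:30pm at or after LAB47 ends 8:00am → clear.
LAB45: starts 6:00pm at or after LAB47 ends 8:00am → clear.
LAB46: starts 6:30pm at or after LAB47 ends 8:00am → clear.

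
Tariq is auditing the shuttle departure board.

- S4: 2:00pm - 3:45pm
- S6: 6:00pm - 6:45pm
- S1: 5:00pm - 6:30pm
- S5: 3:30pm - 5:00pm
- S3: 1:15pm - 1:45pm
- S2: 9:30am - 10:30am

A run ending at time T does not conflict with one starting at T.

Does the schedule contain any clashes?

Sorted by start: S2, S3, S4, S5, S1, S6.
S3 starts after S2 ends — done with S2.
S4 starts after S3 ends — done with S3.
S5 starts before S4 ends → S4 and S5 overlap.
That's a conflict, so the schedule is not conflict-free.

Yes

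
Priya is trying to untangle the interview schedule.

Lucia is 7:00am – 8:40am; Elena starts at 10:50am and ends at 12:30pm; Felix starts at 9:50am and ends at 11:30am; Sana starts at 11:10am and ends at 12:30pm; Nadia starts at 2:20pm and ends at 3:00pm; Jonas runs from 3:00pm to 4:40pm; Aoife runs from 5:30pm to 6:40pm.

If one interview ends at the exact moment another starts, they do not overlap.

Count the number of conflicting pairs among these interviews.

Two intervals overlap when each starts before the other ends.
Sorted by start: Lucia, Felix, Elena, Sana, Nadia, Jonas, Aoife.
Felix starts after Lucia ends, so nothing later overlaps Lucia either.
Elena starts before Felix ends → Felix and Elena overlap.
Sana starts before Felix ends → Felix and Sana overlap.
Nadia starts after Felix ends, so nothing later overlaps Felix either.
Sana starts before Elena ends → Elena and Sana overlap.
Nadia starts after Elena ends, so nothing later overlaps Elena either.
Nadia starts after Sana ends, so nothing later overlaps Sana either.
Jonas starts exactly when Nadia ends (back-to-back, no overlap), so nothing later overlaps Nadia either.
Aoife starts after Jonas ends.
Overlapping pairs: Elena & Felix, Elena & Sana, Felix & Sana — 3 in total.

3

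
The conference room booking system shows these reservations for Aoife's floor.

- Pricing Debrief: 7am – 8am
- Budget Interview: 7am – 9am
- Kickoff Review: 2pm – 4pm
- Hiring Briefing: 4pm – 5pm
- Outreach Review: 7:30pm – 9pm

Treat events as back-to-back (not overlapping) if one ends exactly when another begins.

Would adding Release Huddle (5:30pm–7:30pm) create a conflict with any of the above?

No — it doesn't clash with anything

Pricing Debrief: ends 8am at or before Release Huddle starts 5:30pm → clear.
Budget Interview: ends 9am at or before Release Huddle starts 5:30pm → clear.
Kickoff Review: ends 4pm at or before Release Huddle starts 5:30pm → clear.
Hiring Briefing: ends 5pm at or before Release Huddle starts 5:30pm → clear.
Outreach Review: starts 7:30pm at or after Release Huddle ends 7:30pm → clear.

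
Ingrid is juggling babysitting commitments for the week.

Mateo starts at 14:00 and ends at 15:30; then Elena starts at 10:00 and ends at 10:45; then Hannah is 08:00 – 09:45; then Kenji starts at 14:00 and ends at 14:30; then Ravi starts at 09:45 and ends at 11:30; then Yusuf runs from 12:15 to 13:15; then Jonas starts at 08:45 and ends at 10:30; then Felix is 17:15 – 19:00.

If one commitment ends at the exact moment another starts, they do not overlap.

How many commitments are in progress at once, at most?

Walk through starts and ends in time order (an end at T is processed before a start at T):
08:00 start Hannah → 1
08:45 start Jonas → 2
09:45 end Hannah → 1
09:45 start Ravi → 2
10:00 start Elena → 3
10:30 end Jonas → 2
10:45 end Elena → 1
11:30 end Ravi → 0
12:15 start Yusuf → 1
13:15 end Yusuf → 0
14:00 start Kenji → 1
14:00 start Mateo → 2
14:30 end Kenji → 1
15:30 end Mateo → 0
17:15 start Felix → 1
19:00 end Felix → 0
Peak is 3, at 10:00 (Elena, Jonas, Ravi).

3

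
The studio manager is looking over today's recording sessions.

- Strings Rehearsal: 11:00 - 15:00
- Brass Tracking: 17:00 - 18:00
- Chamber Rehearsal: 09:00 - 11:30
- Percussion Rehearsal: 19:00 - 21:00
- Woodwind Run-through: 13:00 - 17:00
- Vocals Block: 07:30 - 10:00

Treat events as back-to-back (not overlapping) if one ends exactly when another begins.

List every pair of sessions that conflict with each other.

Chamber Rehearsal & Strings Rehearsal, Chamber Rehearsal & Vocals Block, Strings Rehearsal & Woodwind Run-through

Sorted by start: Vocals Block, Chamber Rehearsal, Strings Rehearsal, Woodwind Run-through, Brass Tracking, Percussion Rehearsal.
Chamber Rehearsal starts before Vocals Block ends → Vocals Block and Chamber Rehearsal overlap.
Strings Rehearsal starts after Vocals Block ends; Vocals Block is clear from here.
Strings Rehearsal starts before Chamber Rehearsal ends → Chamber Rehearsal and Strings Rehearsal overlap.
Woodwind Run-through starts after Chamber Rehearsal ends; Chamber Rehearsal is clear from here.
Woodwind Run-through starts before Strings Rehearsal ends → Strings Rehearsal and Woodwind Run-through overlap.
Brass Tracking starts after Strings Rehearsal ends; Strings Rehearsal is clear from here.
Brass Tracking starts exactly when Woodwind Run-through ends (back-to-back, no overlap); Woodwind Run-through is clear from here.
Percussion Rehearsal starts after Brass Tracking ends.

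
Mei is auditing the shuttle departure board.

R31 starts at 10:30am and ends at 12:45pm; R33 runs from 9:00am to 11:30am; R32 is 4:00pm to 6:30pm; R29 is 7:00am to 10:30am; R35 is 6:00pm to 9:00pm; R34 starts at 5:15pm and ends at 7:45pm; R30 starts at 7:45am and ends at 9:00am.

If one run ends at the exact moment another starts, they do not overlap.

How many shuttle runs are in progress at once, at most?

3

Sort all start/end points and keep a running count:
7:00am start R29 → 1
7:45am start R30 → 2
9:00am end R30 → 1
9:00am start R33 → 2
10:30am end R29 → 1
10:30am start R31 → 2
11:30am end R33 → 1
12:45pm end R31 → 0
4:00pm start R32 → 1
5:15pm start R34 → 2
6:00pm start R35 → 3
6:30pm end R32 → 2
7:45pm end R34 → 1
9:00pm end R35 → 0
Peak is 3, at 6:00pm (R32, R34, R35).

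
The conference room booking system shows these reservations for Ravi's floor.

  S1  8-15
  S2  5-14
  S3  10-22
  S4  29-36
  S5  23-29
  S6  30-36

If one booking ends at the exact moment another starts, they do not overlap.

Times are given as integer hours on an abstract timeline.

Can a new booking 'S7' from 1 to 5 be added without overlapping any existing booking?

S2: starts 5 at or after S7 ends 5 → clear.
S1: starts 8 at or after S7 ends 5 → clear.
S3: starts 10 at or after S7 ends 5 → clear.
S5: starts 23 at or after S7 ends 5 → clear.
S4: starts 29 at or after S7 ends 5 → clear.
S6: starts 30 at or after S7 ends 5 → clear.

Yes — the slot is free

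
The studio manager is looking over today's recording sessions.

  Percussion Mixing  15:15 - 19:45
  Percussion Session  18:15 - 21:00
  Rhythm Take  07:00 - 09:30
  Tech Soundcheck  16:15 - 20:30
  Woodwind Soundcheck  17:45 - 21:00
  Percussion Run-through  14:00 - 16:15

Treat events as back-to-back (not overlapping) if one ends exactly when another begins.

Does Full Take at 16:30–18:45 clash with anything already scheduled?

Rhythm Take: ends 09:30 at or before Full Take starts 16:30 → clear.
Percussion Run-through: ends 16:15 at or before Full Take starts 16:30 → clear.
Percussion Mixing: starts 15:15 before Full Take ends 18:45, and ends 19:45 after Full Take starts 16:30 → overlap.
Tech Soundcheck: starts 16:15 before Full Take ends 18:45, and ends 20:30 after Full Take starts 16:30 → overlap.
Woodwind Soundcheck: starts 17:45 before Full Take ends 18:45, and ends 21:00 after Full Take starts 16:30 → overlap.
Percussion Session: starts 18:15 before Full Take ends 18:45, and ends 21:00 after Full Take starts 16:30 → overlap.
Full Take overlaps Tech Soundcheck, Percussion Mixing, Woodwind Soundcheck, Percussion Session.

Yes — it overlaps Percussion Mixing, Percussion Session, Tech Soundcheck, Woodwind Soundcheck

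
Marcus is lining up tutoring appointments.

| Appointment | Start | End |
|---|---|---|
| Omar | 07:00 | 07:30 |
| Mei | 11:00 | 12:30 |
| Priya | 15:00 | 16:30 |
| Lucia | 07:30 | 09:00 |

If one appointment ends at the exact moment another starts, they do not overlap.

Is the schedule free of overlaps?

Sorted by start: Omar, Lucia, Mei, Priya.
Lucia starts exactly when Omar ends (back-to-back, no overlap), so Omar has no further overlaps.
Mei starts after Lucia ends, so Lucia has no further overlaps.
Priya starts after Mei ends.
Every pair is clear; the schedule has no overlaps.

Yes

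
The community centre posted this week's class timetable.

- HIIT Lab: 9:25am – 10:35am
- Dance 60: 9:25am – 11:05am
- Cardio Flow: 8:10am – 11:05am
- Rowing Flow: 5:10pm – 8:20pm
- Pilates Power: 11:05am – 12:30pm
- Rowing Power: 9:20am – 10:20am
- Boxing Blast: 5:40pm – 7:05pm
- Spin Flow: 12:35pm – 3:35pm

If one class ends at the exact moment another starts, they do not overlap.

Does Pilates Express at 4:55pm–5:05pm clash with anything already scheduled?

No — it doesn't clash with anything

Cardio Flow: ends 11:05am at or before Pilates Express starts 4:55pm → clear.
Rowing Power: ends 10:20am at or before Pilates Express starts 4:55pm → clear.
HIIT Lab: ends 10:35am at or before Pilates Express starts 4:55pm → clear.
Dance 60: ends 11:05am at or before Pilates Express starts 4:55pm → clear.
Pilates Power: ends 12:30pm at or before Pilates Express starts 4:55pm → clear.
Spin Flow: ends 3:35pm at or before Pilates Express starts 4:55pm → clear.
Rowing Flow: starts 5:10pm at or after Pilates Express ends 5:05pm → clear.
Boxing Blast: starts 5:40pm at or after Pilates Express ends 5:05pm → clear.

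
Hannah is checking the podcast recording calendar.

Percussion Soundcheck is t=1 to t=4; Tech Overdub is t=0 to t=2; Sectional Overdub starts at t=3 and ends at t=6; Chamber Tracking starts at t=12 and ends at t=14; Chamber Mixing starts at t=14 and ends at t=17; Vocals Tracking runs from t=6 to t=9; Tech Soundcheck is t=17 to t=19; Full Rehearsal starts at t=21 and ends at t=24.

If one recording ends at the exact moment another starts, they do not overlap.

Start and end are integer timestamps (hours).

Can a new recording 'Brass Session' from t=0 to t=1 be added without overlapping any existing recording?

Tech Overdub: starts t=0 before Brass Session ends t=1, and ends t=2 after Brass Session starts t=0 → overlap.
Percussion Soundcheck: starts t=1 at or after Brass Session ends t=1 → clear.
Sectional Overdub: starts t=3 at or after Brass Session ends t=1 → clear.
Vocals Tracking: starts t=6 at or after Brass Session ends t=1 → clear.
Chamber Tracking: starts t=12 at or after Brass Session ends t=1 → clear.
Chamber Mixing: starts t=14 at or after Brass Session ends t=1 → clear.
Tech Soundcheck: starts t=17 at or after Brass Session ends t=1 → clear.
Full Rehearsal: starts t=21 at or after Brass Session ends t=1 → clear.
Brass Session overlaps Tech Overdub.

No — it overlaps Tech Overdub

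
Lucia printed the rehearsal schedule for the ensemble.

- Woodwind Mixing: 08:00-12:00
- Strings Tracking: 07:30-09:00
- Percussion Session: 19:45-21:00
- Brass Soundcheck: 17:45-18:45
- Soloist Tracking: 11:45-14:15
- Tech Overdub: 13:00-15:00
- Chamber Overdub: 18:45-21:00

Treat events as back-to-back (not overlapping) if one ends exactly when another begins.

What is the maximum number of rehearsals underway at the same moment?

2

Sort all start/end points and keep a running count:
07:30 start Strings Tracking → 1
08:00 start Woodwind Mixing → 2
09:00 end Strings Tracking → 1
11:45 start Soloist Tracking → 2
12:00 end Woodwind Mixing → 1
13:00 start Tech Overdub → 2
14:15 end Soloist Tracking → 1
15:00 end Tech Overdub → 0
17:45 start Brass Soundcheck → 1
18:45 end Brass Soundcheck → 0
18:45 start Chamber Overdub → 1
19:45 start Percussion Session → 2
21:00 end Chamber Overdub → 1
21:00 end Percussion Session → 0
Peak is 2, at 08:00 (Strings Tracking, Woodwind Mixing).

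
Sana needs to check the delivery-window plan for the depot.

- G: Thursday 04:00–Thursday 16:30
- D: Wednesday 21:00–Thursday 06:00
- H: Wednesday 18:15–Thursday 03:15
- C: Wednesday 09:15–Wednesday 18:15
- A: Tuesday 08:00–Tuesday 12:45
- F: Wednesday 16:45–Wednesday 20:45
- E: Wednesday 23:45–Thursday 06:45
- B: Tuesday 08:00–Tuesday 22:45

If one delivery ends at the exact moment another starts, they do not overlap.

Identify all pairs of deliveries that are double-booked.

Two intervals overlap when each starts before the other ends.
Sorted by start: A, B, C, F, H, D, E, G.
B starts before A ends → A and B overlap.
C starts after A ends, so nothing later overlaps A either.
C starts after B ends, so nothing later overlaps B either.
F starts before C ends → C and F overlap.
H starts exactly when C ends (back-to-back, no overlap), so nothing later overlaps C either.
H starts before F ends → F and H overlap.
D starts after F ends, so nothing later overlaps F either.
D starts before H ends → H and D overlap.
E starts before H ends → H and E overlap.
G starts after H ends.
E starts before D ends → D and E overlap.
G starts before D ends → D and G overlap.
G starts before E ends → E and G overlap.

A & B, C & F, D & E, D & G, D & H, E & G, E & H, F & H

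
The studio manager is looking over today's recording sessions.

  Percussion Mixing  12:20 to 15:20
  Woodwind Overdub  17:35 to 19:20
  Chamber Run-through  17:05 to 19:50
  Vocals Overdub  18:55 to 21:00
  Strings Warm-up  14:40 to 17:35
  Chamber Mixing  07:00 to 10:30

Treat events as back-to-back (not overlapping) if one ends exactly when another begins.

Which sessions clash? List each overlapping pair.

Sorted by start: Chamber Mixing, Percussion Mixing, Strings Warm-up, Chamber Run-through, Woodwind Overdub, Vocals Overdub.
Percussion Mixing starts after Chamber Mixing ends, so nothing later overlaps Chamber Mixing either.
Strings Warm-up starts before Percussion Mixing ends → Percussion Mixing and Strings Warm-up overlap.
Chamber Run-through starts after Percussion Mixing ends, so nothing later overlaps Percussion Mixing either.
Chamber Run-through starts before Strings Warm-up ends → Strings Warm-up and Chamber Run-through overlap.
Woodwind Overdub starts exactly when Strings Warm-up ends (back-to-back, no overlap), so nothing later overlaps Strings Warm-up either.
Woodwind Overdub starts before Chamber Run-through ends → Chamber Run-through and Woodwind Overdub overlap.
Vocals Overdub starts before Chamber Run-through ends → Chamber Run-through and Vocals Overdub overlap.
Vocals Overdub starts before Woodwind Overdub ends → Woodwind Overdub and Vocals Overdub overlap.

Chamber Run-through & Strings Warm-up, Chamber Run-through & Vocals Overdub, Chamber Run-through & Woodwind Overdub, Percussion Mixing & Strings Warm-up, Vocals Overdub & Woodwind Overdub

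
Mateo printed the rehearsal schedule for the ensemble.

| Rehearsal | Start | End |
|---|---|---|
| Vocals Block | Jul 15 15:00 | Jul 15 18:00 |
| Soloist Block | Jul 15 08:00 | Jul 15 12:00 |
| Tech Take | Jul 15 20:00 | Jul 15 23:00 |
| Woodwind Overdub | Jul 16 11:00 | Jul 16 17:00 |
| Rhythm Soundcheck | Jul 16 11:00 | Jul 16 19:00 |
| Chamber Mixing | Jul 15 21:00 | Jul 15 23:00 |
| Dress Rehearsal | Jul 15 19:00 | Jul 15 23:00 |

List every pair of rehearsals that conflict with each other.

Chamber Mixing & Dress Rehearsal, Chamber Mixing & Tech Take, Dress Rehearsal & Tech Take, Rhythm Soundcheck & Woodwind Overdub

Sorted by start: Soloist Block, Vocals Block, Dress Rehearsal, Tech Take, Chamber Mixing, Rhythm Soundcheck, Woodwind Overdub.
Vocals Block starts after Soloist Block ends; Soloist Block is clear from here.
Dress Rehearsal starts after Vocals Block ends; Vocals Block is clear from here.
Tech Take starts before Dress Rehearsal ends → Dress Rehearsal and Tech Take overlap.
Chamber Mixing starts before Dress Rehearsal ends → Dress Rehearsal and Chamber Mixing overlap.
Rhythm Soundcheck starts after Dress Rehearsal ends; Dress Rehearsal is clear from here.
Chamber Mixing starts before Tech Take ends → Tech Take and Chamber Mixing overlap.
Rhythm Soundcheck starts after Tech Take ends; Tech Take is clear from here.
Rhythm Soundcheck starts after Chamber Mixing ends; Chamber Mixing is clear from here.
Woodwind Overdub starts before Rhythm Soundcheck ends → Rhythm Soundcheck and Woodwind Overdub overlap.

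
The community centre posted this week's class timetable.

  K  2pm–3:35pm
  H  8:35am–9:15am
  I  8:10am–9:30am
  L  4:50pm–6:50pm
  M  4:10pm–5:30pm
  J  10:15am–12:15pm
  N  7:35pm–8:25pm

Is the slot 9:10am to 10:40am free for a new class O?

No — it overlaps H, I, J

I: starts 8:10am before O ends 10:40am, and ends 9:30am after O starts 9:10am → overlap.
H: starts 8:35am before O ends 10:40am, and ends 9:15am after O starts 9:10am → overlap.
J: starts 10:15am before O ends 10:40am, and ends 12:15pm after O starts 9:10am → overlap.
K: starts 2pm at or after O ends 10:40am → clear.
M: starts 4:10pm at or after O ends 10:40am → clear.
L: starts 4:50pm at or after O ends 10:40am → clear.
N: starts 7:35pm at or after O ends 10:40am → clear.
O overlaps H, I, J.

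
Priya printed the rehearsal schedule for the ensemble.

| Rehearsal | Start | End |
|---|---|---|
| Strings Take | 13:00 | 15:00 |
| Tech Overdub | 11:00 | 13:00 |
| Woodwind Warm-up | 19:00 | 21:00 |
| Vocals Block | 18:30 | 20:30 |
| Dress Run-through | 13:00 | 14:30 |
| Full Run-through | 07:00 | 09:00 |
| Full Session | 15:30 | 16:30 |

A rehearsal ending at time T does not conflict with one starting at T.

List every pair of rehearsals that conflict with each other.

Dress Run-through & Strings Take, Vocals Block & Woodwind Warm-up

Two intervals overlap when each starts before the other ends.
Sorted by start: Full Run-through, Tech Overdub, Dress Run-through, Strings Take, Full Session, Vocals Block, Woodwind Warm-up.
Tech Overdub starts after Full Run-through ends, so nothing later overlaps Full Run-through either.
Dress Run-through starts exactly when Tech Overdub ends (back-to-back, no overlap), so nothing later overlaps Tech Overdub either.
Strings Take starts before Dress Run-through ends → Dress Run-through and Strings Take overlap.
Full Session starts after Dress Run-through ends, so nothing later overlaps Dress Run-through either.
Full Session starts after Strings Take ends, so nothing later overlaps Strings Take either.
Vocals Block starts after Full Session ends, so nothing later overlaps Full Session either.
Woodwind Warm-up starts before Vocals Block ends → Vocals Block and Woodwind Warm-up overlap.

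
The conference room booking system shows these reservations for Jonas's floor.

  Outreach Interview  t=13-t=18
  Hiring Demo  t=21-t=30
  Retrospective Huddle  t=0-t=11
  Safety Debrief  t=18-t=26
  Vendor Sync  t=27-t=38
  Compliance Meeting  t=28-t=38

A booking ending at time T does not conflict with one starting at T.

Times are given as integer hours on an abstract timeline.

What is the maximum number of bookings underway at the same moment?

Walk through starts and ends in time order (an end at T is processed before a start at T):
t=0 start Retrospective Huddle → 1
t=11 end Retrospective Huddle → 0
t=13 start Outreach Interview → 1
t=18 end Outreach Interview → 0
t=18 start Safety Debrief → 1
t=21 start Hiring Demo → 2
t=26 end Safety Debrief → 1
t=27 start Vendor Sync → 2
t=28 start Compliance Meeting → 3
t=30 end Hiring Demo → 2
t=38 end Compliance Meeting → 1
t=38 end Vendor Sync → 0
Peak is 3, at t=28 (Compliance Meeting, Hiring Demo, Vendor Sync).

3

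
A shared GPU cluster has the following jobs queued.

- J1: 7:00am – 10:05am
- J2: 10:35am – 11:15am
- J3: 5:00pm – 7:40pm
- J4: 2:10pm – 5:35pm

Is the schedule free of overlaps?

No

Sorted by start: J1, J2, J4, J3.
J2 starts after J1 ends; J1 is clear from here.
J4 starts after J2 ends; J2 is clear from here.
J3 starts before J4 ends → J4 and J3 overlap.
That's a conflict, so the schedule is not conflict-free.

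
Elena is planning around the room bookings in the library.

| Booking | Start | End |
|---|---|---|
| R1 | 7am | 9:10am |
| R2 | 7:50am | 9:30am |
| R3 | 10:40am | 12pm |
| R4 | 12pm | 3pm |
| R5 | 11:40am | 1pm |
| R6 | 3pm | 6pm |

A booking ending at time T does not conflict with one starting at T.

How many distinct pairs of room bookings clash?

3

Sorted by start: R1, R2, R3, R5, R4, R6.
R2 starts before R1 ends → R1 and R2 overlap.
R3 starts after R1 ends — done with R1.
R3 starts after R2 ends — done with R2.
R5 starts before R3 ends → R3 and R5 overlap.
R4 starts exactly when R3 ends (back-to-back, no overlap) — done with R3.
R4 starts before R5 ends → R5 and R4 overlap.
R6 starts after R5 ends.
R6 starts exactly when R4 ends (back-to-back, no overlap).
Overlapping pairs: R1 & R2, R3 & R5, R4 & R5 — 3 in total.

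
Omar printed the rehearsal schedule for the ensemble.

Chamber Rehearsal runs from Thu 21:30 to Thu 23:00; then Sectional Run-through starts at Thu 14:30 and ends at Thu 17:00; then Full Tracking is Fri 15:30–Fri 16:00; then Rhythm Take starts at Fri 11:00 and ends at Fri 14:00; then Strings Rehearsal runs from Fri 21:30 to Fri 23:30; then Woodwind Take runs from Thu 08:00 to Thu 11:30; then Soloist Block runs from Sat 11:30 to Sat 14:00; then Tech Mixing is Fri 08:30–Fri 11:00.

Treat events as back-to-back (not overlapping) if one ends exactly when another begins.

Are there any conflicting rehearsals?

No

Sorted by start: Woodwind Take, Sectional Run-through, Chamber Rehearsal, Tech Mixing, Rhythm Take, Full Tracking, Strings Rehearsal, Soloist Block.
Sectional Run-through starts after Woodwind Take ends, so Woodwind Take has no further overlaps.
Chamber Rehearsal starts after Sectional Run-through ends, so Sectional Run-through has no further overlaps.
Tech Mixing starts after Chamber Rehearsal ends, so Chamber Rehearsal has no further overlaps.
Rhythm Take starts exactly when Tech Mixing ends (back-to-back, no overlap), so Tech Mixing has no further overlaps.
Full Tracking starts after Rhythm Take ends, so Rhythm Take has no further overlaps.
Strings Rehearsal starts after Full Tracking ends, so Full Tracking has no further overlaps.
Soloist Block starts after Strings Rehearsal ends.
Every pair is clear; the schedule has no overlaps.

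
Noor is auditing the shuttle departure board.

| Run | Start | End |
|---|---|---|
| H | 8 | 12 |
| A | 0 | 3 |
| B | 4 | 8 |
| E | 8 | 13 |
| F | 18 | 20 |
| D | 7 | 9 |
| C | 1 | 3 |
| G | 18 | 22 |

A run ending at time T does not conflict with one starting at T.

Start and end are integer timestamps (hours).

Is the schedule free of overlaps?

Sorted by start: A, C, B, D, E, H, F, G.
C starts before A ends → A and C overlap.
That's a conflict, so the schedule is not conflict-free.

No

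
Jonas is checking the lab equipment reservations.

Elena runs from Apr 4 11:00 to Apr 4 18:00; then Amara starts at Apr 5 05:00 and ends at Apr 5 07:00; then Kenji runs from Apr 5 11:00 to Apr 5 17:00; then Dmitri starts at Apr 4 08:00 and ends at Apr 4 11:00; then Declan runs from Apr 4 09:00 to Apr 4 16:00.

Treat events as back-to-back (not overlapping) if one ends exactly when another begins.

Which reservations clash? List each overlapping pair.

Declan & Dmitri, Declan & Elena

Two intervals overlap when each starts before the other ends.
Sorted by start: Dmitri, Declan, Elena, Amara, Kenji.
Declan starts before Dmitri ends → Dmitri and Declan overlap.
Elena starts exactly when Dmitri ends (back-to-back, no overlap); Dmitri is clear from here.
Elena starts before Declan ends → Declan and Elena overlap.
Amara starts after Declan ends; Declan is clear from here.
Amara starts after Elena ends; Elena is clear from here.
Kenji starts after Amara ends.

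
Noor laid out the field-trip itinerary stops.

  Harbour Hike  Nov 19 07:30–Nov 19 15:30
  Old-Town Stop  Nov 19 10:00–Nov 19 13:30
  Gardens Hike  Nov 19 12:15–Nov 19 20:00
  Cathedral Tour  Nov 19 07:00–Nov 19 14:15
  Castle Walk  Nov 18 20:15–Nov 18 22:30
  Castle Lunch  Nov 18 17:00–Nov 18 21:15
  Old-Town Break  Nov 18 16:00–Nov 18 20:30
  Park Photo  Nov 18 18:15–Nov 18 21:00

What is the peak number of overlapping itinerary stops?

Sweep the timeline, counting +1 at each start and −1 at each end (ends before starts at a tie):
Nov 18 16:00 start Old-Town Break → 1
Nov 18 17:00 start Castle Lunch → 2
Nov 18 18:15 start Park Photo → 3
Nov 18 20:15 start Castle Walk → 4
Nov 18 20:30 end Old-Town Break → 3
Nov 18 21:00 end Park Photo → 2
Nov 18 21:15 end Castle Lunch → 1
Nov 18 22:30 end Castle Walk → 0
Nov 19 07:00 start Cathedral Tour → 1
Nov 19 07:30 start Harbour Hike → 2
Nov 19 10:00 start Old-Town Stop → 3
Nov 19 12:15 start Gardens Hike → 4
Nov 19 13:30 end Old-Town Stop → 3
Nov 19 14:15 end Cathedral Tour → 2
Nov 19 15:30 end Harbour Hike → 1
Nov 19 20:00 end Gardens Hike → 0
Peak is 4, at Nov 18 20:15 (Castle Lunch, Castle Walk, Old-Town Break, Park Photo).

4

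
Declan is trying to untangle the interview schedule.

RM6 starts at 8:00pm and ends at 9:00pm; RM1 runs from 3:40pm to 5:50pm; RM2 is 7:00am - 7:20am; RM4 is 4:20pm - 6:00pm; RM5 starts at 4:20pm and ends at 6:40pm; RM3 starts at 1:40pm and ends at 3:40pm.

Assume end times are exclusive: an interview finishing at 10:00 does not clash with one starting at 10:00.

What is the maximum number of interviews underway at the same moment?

Sort all start/end points and keep a running count:
7:00am start RM2 → 1
7:20am end RM2 → 0
1:40pm start RM3 → 1
3:40pm end RM3 → 0
3:40pm start RM1 → 1
4:20pm start RM4 → 2
4:20pm start RM5 → 3
5:50pm end RM1 → 2
6:00pm end RM4 → 1
6:40pm end RM5 → 0
8:00pm start RM6 → 1
9:00pm end RM6 → 0
Peak is 3, at 4:20pm (RM1, RM4, RM5).

3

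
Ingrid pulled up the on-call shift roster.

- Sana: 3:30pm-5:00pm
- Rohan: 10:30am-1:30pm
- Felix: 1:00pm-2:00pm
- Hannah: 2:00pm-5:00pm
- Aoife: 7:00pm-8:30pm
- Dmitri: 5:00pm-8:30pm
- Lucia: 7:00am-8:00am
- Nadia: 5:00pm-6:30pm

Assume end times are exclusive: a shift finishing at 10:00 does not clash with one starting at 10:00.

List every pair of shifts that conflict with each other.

Aoife & Dmitri, Dmitri & Nadia, Felix & Rohan, Hannah & Sana

Sorted by start: Lucia, Rohan, Felix, Hannah, Sana, Nadia, Dmitri, Aoife.
Rohan starts after Lucia ends, so Lucia has no further overlaps.
Felix starts before Rohan ends → Rohan and Felix overlap.
Hannah starts after Rohan ends, so Rohan has no further overlaps.
Hannah starts exactly when Felix ends (back-to-back, no overlap), so Felix has no further overlaps.
Sana starts before Hannah ends → Hannah and Sana overlap.
Nadia starts exactly when Hannah ends (back-to-back, no overlap), so Hannah has no further overlaps.
Nadia starts exactly when Sana ends (back-to-back, no overlap), so Sana has no further overlaps.
Dmitri starts before Nadia ends → Nadia and Dmitri overlap.
Aoife starts after Nadia ends.
Aoife starts before Dmitri ends → Dmitri and Aoife overlap.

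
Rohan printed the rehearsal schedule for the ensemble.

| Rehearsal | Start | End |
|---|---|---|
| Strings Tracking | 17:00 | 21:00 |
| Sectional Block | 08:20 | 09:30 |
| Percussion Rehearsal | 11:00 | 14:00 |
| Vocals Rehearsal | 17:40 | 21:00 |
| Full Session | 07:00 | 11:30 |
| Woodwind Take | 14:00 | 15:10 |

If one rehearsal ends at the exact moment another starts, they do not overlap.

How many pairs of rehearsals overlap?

3

Check each pair: they overlap iff neither finishes before the other starts.
Sorted by start: Full Session, Sectional Block, Percussion Rehearsal, Woodwind Take, Strings Tracking, Vocals Rehearsal.
Sectional Block starts before Full Session ends → Full Session and Sectional Block overlap.
Percussion Rehearsal starts before Full Session ends → Full Session and Percussion Rehearsal overlap.
Woodwind Take starts after Full Session ends; Full Session is clear from here.
Percussion Rehearsal starts after Sectional Block ends; Sectional Block is clear from here.
Woodwind Take starts exactly when Percussion Rehearsal ends (back-to-back, no overlap); Percussion Rehearsal is clear from here.
Strings Tracking starts after Woodwind Take ends; Woodwind Take is clear from here.
Vocals Rehearsal starts before Strings Tracking ends → Strings Tracking and Vocals Rehearsal overlap.
Overlapping pairs: Full Session & Percussion Rehearsal, Full Session & Sectional Block, Strings Tracking & Vocals Rehearsal — 3 in total.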